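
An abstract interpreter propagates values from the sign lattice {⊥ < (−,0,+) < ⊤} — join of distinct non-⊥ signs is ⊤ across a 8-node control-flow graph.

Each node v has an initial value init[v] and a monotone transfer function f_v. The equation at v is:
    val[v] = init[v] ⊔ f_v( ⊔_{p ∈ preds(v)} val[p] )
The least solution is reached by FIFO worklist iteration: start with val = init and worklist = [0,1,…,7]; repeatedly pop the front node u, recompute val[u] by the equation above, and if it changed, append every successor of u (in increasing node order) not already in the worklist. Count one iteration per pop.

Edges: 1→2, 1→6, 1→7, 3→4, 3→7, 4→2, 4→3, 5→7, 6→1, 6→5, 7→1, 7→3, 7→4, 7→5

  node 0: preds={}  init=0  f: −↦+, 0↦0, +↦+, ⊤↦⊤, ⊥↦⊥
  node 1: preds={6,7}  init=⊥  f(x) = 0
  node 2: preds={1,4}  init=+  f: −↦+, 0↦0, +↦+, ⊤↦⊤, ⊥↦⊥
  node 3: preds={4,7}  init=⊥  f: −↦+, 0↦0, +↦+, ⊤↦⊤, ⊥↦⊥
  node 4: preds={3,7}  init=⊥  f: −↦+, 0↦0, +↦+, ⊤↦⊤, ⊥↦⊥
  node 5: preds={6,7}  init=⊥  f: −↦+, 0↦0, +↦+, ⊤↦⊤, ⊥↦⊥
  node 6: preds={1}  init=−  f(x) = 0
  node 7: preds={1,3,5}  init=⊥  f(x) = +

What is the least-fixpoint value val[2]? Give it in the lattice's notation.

⊤

Iteration log — 15 steps:
  step 1. node 0  ⊔preds=⊥  new=0  stable
  step 2. node 1  ⊔preds=−  new=0  old=⊥  +wl: 
  step 3. node 2  ⊔preds=0  new=⊤  old=+  +wl: 
  step 4. node 3  ⊔preds=⊥  new=⊥  stable
  step 5. node 4  ⊔preds=⊥  new=⊥  stable
  step 6. node 5  ⊔preds=−  new=+  old=⊥  +wl: 
  step 7. node 6  ⊔preds=0  new=⊤  old=−  +wl: 1,5
  step 8. node 7  ⊔preds=⊤  new=+  old=⊥  +wl: 3,4
  step 9. node 1  ⊔preds=⊤  new=0  stable
  step 10. node 5  ⊔preds=⊤  new=⊤  old=+  +wl: 7
  step 11. node 3  ⊔preds=+  new=+  old=⊥  +wl: 
  step 12. node 4  ⊔preds=+  new=+  old=⊥  +wl: 2,3
  step 13. node 7  ⊔preds=⊤  new=+  stable
  step 14. node 2  ⊔preds=⊤  new=⊤  stable
  step 15. node 3  ⊔preds=+  new=+  stable

Least fixpoint reached:
  node 0: 0
  node 1: 0
  node 2: ⊤
  node 3: +
  node 4: +
  node 5: ⊤
  node 6: ⊤
  node 7: +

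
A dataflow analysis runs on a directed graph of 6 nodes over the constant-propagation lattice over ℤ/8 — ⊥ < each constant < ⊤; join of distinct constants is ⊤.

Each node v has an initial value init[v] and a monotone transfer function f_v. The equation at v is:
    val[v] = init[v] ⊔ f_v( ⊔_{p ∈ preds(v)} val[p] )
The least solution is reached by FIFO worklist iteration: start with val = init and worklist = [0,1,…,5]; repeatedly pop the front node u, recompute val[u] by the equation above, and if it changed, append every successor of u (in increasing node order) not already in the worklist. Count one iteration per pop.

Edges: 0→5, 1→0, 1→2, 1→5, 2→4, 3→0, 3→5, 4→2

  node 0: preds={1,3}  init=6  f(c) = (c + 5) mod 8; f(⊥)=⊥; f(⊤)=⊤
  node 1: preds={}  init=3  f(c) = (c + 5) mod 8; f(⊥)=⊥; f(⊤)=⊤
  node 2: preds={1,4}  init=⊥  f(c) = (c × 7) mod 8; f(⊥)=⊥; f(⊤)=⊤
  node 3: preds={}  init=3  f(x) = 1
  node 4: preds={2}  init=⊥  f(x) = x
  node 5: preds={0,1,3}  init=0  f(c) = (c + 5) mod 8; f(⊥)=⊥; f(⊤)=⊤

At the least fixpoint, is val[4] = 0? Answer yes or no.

Iteration log — 10 steps:
  step 1. node 0  ⊔preds=3  new=⊤  old=6  +wl: 
  step 2. node 1  ⊔preds=⊥  new=3  stable
  step 3. node 2  ⊔preds=3  new=5  old=⊥  +wl: 
  step 4. node 3  ⊔preds=⊥  new=⊤  old=3  +wl: 0
  step 5. node 4  ⊔preds=5  new=5  old=⊥  +wl: 2
  step 6. node 5  ⊔preds=⊤  new=⊤  old=0  +wl: 
  step 7. node 0  ⊔preds=⊤  new=⊤  stable
  step 8. node 2  ⊔preds=⊤  new=⊤  old=5  +wl: 4
  step 9. node 4  ⊔preds=⊤  new=⊤  old=5  +wl: 2
  step 10. node 2  ⊔preds=⊤  new=⊤  stable

Least fixpoint reached:
  node 0: ⊤
  node 1: 3
  node 2: ⊤
  node 3: ⊤
  node 4: ⊤
  node 5: ⊤

no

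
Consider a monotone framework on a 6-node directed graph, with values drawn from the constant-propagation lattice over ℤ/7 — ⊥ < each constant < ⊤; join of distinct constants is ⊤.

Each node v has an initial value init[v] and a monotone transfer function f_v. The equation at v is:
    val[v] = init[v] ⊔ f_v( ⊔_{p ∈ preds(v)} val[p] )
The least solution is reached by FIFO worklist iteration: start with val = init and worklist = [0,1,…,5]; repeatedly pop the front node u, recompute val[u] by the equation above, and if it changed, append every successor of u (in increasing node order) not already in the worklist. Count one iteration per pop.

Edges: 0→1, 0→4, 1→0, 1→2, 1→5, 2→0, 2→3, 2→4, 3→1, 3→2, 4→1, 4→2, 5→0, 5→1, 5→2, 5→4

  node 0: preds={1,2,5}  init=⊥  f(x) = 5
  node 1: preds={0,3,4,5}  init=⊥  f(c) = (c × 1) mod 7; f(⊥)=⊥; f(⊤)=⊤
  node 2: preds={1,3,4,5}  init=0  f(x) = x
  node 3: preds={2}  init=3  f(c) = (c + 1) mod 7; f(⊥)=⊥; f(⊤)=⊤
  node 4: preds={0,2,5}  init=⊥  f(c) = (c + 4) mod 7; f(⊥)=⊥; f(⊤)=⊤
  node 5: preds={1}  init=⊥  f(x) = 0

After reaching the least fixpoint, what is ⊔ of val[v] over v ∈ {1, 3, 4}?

Iteration log — 10 steps:
  step 1. node 0  ⊔preds=0  new=5  old=⊥  +wl: 
  step 2. node 1  ⊔preds=⊤  new=⊤  old=⊥  +wl: 0
  step 3. node 2  ⊔preds=⊤  new=⊤  old=0  +wl: 
  step 4. node 3  ⊔preds=⊤  new=⊤  old=3  +wl: 1,2
  step 5. node 4  ⊔preds=⊤  new=⊤  old=⊥  +wl: 
  step 6. node 5  ⊔preds=⊤  new=0  old=⊥  +wl: 4
  step 7. node 0  ⊔preds=⊤  new=5  stable
  step 8. node 1  ⊔preds=⊤  new=⊤  stable
  step 9. node 2  ⊔preds=⊤  new=⊤  stable
  step 10. node 4  ⊔preds=⊤  new=⊤  stable

Least fixpoint reached:
  node 0: 5
  node 1: ⊤
  node 2: ⊤
  node 3: ⊤
  node 4: ⊤
  node 5: 0

⊤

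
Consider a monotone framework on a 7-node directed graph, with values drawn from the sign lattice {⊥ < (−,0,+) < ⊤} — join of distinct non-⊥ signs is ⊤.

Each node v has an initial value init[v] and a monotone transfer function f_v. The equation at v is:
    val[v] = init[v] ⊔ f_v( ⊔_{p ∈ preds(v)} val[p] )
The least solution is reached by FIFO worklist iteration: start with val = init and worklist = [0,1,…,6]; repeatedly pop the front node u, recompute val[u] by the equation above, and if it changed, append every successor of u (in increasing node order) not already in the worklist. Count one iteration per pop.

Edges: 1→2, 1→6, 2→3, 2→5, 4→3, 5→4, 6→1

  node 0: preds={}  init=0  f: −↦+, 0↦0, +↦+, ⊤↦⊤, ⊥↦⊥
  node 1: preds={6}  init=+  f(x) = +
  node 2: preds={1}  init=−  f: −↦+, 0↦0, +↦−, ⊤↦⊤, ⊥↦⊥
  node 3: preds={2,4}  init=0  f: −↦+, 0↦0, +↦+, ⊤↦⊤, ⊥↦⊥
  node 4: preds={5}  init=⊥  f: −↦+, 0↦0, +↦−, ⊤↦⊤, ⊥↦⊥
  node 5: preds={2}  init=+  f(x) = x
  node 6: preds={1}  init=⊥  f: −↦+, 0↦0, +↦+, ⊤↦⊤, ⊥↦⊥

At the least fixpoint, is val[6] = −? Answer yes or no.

Trace (11 dequeues):
  [1] u=0 | in ⊥ | out 0 | ==
  [2] u=1 | in ⊥ | out + | ==
  [3] u=2 | in + | out − | ==
  [4] u=3 | in − | out ⊤ | prev 0 | push {}
  [5] u=4 | in + | out − | prev ⊥ | push {3}
  [6] u=5 | in − | out ⊤ | prev + | push {4}
  [7] u=6 | in + | out + | prev ⊥ | push {1}
  [8] u=3 | in − | out ⊤ | ==
  [9] u=4 | in ⊤ | out ⊤ | prev − | push {3}
  [10] u=1 | in + | out + | ==
  [11] u=3 | in ⊤ | out ⊤ | ==

Converged values:
  [0] 0
  [1] +
  [2] −
  [3] ⊤
  [4] ⊤
  [5] ⊤
  [6] +

no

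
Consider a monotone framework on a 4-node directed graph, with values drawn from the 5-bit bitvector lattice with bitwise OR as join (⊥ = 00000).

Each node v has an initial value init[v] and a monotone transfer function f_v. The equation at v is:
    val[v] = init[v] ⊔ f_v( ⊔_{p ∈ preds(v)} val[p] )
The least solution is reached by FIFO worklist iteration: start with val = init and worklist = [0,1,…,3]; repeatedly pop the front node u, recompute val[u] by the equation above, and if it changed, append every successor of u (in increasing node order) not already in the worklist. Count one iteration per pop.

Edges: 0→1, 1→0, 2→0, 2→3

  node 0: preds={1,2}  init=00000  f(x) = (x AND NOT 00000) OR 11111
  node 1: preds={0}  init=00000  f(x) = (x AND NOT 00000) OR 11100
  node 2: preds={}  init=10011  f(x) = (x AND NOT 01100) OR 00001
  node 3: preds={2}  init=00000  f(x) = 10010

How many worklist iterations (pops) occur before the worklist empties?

Trace (5 dequeues):
  [1] u=0 | in 10011 | out 11111 | prev 00000 | push {}
  [2] u=1 | in 11111 | out 11111 | prev 00000 | push {0}
  [3] u=2 | in 00000 | out 10011 | ==
  [4] u=3 | in 10011 | out 10010 | prev 00000 | push {}
  [5] u=0 | in 11111 | out 11111 | ==

Converged values:
  [0] 11111
  [1] 11111
  [2] 10011
  [3] 10010

5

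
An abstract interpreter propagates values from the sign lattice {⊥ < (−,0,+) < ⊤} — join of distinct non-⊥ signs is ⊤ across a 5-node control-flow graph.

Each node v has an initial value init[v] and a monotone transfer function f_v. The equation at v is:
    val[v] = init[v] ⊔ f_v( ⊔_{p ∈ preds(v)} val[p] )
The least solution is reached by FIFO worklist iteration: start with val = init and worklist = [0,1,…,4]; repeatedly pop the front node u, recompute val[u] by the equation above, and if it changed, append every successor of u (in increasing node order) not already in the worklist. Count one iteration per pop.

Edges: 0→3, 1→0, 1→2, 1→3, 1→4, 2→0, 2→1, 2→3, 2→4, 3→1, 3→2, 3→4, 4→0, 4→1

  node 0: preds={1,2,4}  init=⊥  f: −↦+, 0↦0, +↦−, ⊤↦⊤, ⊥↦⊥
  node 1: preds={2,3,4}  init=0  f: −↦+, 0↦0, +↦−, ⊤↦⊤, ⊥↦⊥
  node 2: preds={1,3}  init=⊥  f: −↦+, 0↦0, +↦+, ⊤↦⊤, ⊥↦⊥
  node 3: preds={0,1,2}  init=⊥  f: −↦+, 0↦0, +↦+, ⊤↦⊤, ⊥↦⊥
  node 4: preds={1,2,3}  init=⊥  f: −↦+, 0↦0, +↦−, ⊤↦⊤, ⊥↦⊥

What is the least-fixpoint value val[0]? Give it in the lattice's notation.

Iteration log — 8 steps:
  step 1. node 0  ⊔preds=0  new=0  old=⊥  +wl: 
  step 2. node 1  ⊔preds=⊥  new=0  stable
  step 3. node 2  ⊔preds=0  new=0  old=⊥  +wl: 0,1
  step 4. node 3  ⊔preds=0  new=0  old=⊥  +wl: 2
  step 5. node 4  ⊔preds=0  new=0  old=⊥  +wl: 
  step 6. node 0  ⊔preds=0  new=0  stable
  step 7. node 1  ⊔preds=0  new=0  stable
  step 8. node 2  ⊔preds=0  new=0  stable

Least fixpoint reached:
  node 0: 0
  node 1: 0
  node 2: 0
  node 3: 0
  node 4: 0

0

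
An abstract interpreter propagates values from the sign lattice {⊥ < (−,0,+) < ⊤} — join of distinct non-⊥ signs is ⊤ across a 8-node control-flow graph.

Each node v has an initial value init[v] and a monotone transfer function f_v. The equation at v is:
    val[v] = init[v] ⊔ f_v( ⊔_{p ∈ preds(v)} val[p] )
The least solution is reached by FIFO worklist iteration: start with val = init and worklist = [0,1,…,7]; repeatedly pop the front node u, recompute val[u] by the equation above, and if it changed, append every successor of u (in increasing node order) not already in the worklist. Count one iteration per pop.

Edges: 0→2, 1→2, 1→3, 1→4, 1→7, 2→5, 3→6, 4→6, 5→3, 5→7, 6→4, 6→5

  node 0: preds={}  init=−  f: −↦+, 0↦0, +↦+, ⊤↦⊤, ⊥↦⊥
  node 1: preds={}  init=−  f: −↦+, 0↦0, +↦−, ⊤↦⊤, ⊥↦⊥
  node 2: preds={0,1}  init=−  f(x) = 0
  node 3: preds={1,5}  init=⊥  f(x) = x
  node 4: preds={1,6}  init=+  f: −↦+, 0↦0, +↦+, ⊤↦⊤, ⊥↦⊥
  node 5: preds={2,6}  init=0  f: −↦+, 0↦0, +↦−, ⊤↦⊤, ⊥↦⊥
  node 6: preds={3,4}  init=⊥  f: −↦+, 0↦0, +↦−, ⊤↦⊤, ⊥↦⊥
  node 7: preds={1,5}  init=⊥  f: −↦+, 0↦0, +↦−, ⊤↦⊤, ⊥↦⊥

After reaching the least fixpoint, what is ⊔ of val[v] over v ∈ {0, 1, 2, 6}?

Worklist (12 pops):
  #1 pop 0: in=⊥ → − (no change)
  #2 pop 1: in=⊥ → − (no change)
  #3 pop 2: in=− → ⊤ (was −); enqueue []
  #4 pop 3: in=⊤ → ⊤ (was ⊥); enqueue []
  #5 pop 4: in=− → + (no change)
  #6 pop 5: in=⊤ → ⊤ (was 0); enqueue [3]
  #7 pop 6: in=⊤ → ⊤ (was ⊥); enqueue [4,5]
  #8 pop 7: in=⊤ → ⊤ (was ⊥); enqueue []
  #9 pop 3: in=⊤ → ⊤ (no change)
  #10 pop 4: in=⊤ → ⊤ (was +); enqueue [6]
  #11 pop 5: in=⊤ → ⊤ (no change)
  #12 pop 6: in=⊤ → ⊤ (no change)

Fixpoint:
  val[0] = −
  val[1] = −
  val[2] = ⊤
  val[3] = ⊤
  val[4] = ⊤
  val[5] = ⊤
  val[6] = ⊤
  val[7] = ⊤

⊤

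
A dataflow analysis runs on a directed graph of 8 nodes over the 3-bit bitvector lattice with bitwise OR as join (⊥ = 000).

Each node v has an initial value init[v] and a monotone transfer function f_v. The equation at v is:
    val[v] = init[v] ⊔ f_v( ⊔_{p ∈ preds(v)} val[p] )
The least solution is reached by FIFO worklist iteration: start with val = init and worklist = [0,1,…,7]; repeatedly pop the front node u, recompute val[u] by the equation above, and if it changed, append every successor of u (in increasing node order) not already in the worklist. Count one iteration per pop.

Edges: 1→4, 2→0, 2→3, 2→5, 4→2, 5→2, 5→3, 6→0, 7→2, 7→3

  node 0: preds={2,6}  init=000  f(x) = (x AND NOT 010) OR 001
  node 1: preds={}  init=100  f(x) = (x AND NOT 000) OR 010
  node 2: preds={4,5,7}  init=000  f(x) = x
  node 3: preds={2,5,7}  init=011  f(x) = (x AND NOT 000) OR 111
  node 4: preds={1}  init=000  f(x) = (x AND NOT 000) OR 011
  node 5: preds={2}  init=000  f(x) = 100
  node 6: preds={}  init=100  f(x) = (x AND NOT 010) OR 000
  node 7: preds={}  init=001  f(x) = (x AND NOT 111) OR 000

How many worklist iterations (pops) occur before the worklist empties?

13

Iteration log — 13 steps:
  step 1. node 0  ⊔preds=100  new=101  old=000  +wl: 
  step 2. node 1  ⊔preds=000  new=110  old=100  +wl: 
  step 3. node 2  ⊔preds=001  new=001  old=000  +wl: 0
  step 4. node 3  ⊔preds=001  new=111  old=011  +wl: 
  step 5. node 4  ⊔preds=110  new=111  old=000  +wl: 2
  step 6. node 5  ⊔preds=001  new=100  old=000  +wl: 3
  step 7. node 6  ⊔preds=000  new=100  stable
  step 8. node 7  ⊔preds=000  new=001  stable
  step 9. node 0  ⊔preds=101  new=101  stable
  step 10. node 2  ⊔preds=111  new=111  old=001  +wl: 0,5
  step 11. node 3  ⊔preds=111  new=111  stable
  step 12. node 0  ⊔preds=111  new=101  stable
  step 13. node 5  ⊔preds=111  new=100  stable

Least fixpoint reached:
  node 0: 101
  node 1: 110
  node 2: 111
  node 3: 111
  node 4: 111
  node 5: 100
  node 6: 100
  node 7: 001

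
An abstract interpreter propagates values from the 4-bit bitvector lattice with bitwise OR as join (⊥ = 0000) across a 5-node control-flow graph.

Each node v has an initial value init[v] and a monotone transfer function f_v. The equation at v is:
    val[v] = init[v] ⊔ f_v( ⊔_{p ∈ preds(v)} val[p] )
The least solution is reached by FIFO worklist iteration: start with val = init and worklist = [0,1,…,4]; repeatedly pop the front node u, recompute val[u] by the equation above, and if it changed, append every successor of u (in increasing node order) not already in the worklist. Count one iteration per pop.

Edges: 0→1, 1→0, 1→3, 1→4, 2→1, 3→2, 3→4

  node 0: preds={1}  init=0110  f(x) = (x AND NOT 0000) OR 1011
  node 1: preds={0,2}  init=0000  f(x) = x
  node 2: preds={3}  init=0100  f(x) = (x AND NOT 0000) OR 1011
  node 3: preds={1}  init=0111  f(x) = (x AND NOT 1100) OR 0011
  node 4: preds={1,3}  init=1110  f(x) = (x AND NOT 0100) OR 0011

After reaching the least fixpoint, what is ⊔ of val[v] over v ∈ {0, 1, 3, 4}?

Worklist (7 pops):
  #1 pop 0: in=0000 → 1111 (was 0110); enqueue []
  #2 pop 1: in=1111 → 1111 (was 0000); enqueue [0]
  #3 pop 2: in=0111 → 1111 (was 0100); enqueue [1]
  #4 pop 3: in=1111 → 0111 (no change)
  #5 pop 4: in=1111 → 1111 (was 1110); enqueue []
  #6 pop 0: in=1111 → 1111 (no change)
  #7 pop 1: in=1111 → 1111 (no change)

Fixpoint:
  val[0] = 1111
  val[1] = 1111
  val[2] = 1111
  val[3] = 0111
  val[4] = 1111

1111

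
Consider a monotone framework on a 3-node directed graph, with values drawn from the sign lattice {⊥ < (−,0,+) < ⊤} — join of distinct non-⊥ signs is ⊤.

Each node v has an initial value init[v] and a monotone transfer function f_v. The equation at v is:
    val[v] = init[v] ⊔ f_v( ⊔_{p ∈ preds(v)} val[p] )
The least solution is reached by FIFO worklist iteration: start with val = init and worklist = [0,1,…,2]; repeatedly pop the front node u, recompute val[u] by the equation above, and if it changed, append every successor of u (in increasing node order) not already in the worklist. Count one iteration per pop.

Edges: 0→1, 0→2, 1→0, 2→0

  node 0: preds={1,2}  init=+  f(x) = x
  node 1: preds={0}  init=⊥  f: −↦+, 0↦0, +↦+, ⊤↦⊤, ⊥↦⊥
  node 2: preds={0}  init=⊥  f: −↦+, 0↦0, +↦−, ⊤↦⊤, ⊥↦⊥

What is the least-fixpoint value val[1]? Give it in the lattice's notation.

Trace (7 dequeues):
  [1] u=0 | in ⊥ | out + | ==
  [2] u=1 | in + | out + | prev ⊥ | push {0}
  [3] u=2 | in + | out − | prev ⊥ | push {}
  [4] u=0 | in ⊤ | out ⊤ | prev + | push {1,2}
  [5] u=1 | in ⊤ | out ⊤ | prev + | push {0}
  [6] u=2 | in ⊤ | out ⊤ | prev − | push {}
  [7] u=0 | in ⊤ | out ⊤ | ==

Converged values:
  [0] ⊤
  [1] ⊤
  [2] ⊤

⊤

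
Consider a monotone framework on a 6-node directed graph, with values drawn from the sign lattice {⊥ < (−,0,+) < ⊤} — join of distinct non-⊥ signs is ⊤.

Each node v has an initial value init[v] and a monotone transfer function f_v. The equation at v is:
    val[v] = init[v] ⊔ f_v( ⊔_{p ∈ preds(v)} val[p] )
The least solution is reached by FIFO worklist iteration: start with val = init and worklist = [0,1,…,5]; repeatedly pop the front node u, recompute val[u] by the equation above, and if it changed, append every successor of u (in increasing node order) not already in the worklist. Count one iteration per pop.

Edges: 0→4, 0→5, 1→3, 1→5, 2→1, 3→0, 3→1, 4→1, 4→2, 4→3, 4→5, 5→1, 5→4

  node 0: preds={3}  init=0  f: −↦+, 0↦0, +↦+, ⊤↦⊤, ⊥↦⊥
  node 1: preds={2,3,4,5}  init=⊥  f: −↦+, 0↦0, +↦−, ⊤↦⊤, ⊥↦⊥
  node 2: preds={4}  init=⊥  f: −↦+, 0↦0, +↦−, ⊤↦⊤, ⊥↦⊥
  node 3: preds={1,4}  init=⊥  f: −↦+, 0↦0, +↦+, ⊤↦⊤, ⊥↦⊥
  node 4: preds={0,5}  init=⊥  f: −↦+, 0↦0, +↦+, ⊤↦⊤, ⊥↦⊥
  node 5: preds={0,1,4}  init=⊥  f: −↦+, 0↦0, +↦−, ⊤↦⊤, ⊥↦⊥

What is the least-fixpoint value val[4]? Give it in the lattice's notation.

Worklist (13 pops):
  #1 pop 0: in=⊥ → 0 (no change)
  #2 pop 1: in=⊥ → ⊥ (no change)
  #3 pop 2: in=⊥ → ⊥ (no change)
  #4 pop 3: in=⊥ → ⊥ (no change)
  #5 pop 4: in=0 → 0 (was ⊥); enqueue [1,2,3]
  #6 pop 5: in=0 → 0 (was ⊥); enqueue [4]
  #7 pop 1: in=0 → 0 (was ⊥); enqueue [5]
  #8 pop 2: in=0 → 0 (was ⊥); enqueue [1]
  #9 pop 3: in=0 → 0 (was ⊥); enqueue [0]
  #10 pop 4: in=0 → 0 (no change)
  #11 pop 5: in=0 → 0 (no change)
  #12 pop 1: in=0 → 0 (no change)
  #13 pop 0: in=0 → 0 (no change)

Fixpoint:
  val[0] = 0
  val[1] = 0
  val[2] = 0
  val[3] = 0
  val[4] = 0
  val[5] = 0

0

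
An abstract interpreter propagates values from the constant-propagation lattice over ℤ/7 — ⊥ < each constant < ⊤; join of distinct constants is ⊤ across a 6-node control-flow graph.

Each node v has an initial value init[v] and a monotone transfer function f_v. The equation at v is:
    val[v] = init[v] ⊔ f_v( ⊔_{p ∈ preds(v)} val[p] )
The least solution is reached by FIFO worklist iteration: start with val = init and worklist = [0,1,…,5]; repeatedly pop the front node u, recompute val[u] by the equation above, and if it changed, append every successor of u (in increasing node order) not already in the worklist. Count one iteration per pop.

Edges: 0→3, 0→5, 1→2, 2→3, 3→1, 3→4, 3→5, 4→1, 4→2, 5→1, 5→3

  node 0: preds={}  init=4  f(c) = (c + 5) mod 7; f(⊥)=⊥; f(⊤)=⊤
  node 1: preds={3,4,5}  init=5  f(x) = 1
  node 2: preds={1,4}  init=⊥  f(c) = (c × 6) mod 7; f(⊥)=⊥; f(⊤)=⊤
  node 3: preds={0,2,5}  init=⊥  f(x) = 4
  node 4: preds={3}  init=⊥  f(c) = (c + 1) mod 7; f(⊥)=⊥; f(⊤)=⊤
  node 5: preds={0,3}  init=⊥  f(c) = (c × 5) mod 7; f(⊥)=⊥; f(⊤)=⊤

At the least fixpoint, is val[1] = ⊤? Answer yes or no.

yes

Trace (9 dequeues):
  [1] u=0 | in ⊥ | out 4 | ==
  [2] u=1 | in ⊥ | out ⊤ | prev 5 | push {}
  [3] u=2 | in ⊤ | out ⊤ | prev ⊥ | push {}
  [4] u=3 | in ⊤ | out 4 | prev ⊥ | push {1}
  [5] u=4 | in 4 | out 5 | prev ⊥ | push {2}
  [6] u=5 | in 4 | out 6 | prev ⊥ | push {3}
  [7] u=1 | in ⊤ | out ⊤ | ==
  [8] u=2 | in ⊤ | out ⊤ | ==
  [9] u=3 | in ⊤ | out 4 | ==

Converged values:
  [0] 4
  [1] ⊤
  [2] ⊤
  [3] 4
  [4] 5
  [5] 6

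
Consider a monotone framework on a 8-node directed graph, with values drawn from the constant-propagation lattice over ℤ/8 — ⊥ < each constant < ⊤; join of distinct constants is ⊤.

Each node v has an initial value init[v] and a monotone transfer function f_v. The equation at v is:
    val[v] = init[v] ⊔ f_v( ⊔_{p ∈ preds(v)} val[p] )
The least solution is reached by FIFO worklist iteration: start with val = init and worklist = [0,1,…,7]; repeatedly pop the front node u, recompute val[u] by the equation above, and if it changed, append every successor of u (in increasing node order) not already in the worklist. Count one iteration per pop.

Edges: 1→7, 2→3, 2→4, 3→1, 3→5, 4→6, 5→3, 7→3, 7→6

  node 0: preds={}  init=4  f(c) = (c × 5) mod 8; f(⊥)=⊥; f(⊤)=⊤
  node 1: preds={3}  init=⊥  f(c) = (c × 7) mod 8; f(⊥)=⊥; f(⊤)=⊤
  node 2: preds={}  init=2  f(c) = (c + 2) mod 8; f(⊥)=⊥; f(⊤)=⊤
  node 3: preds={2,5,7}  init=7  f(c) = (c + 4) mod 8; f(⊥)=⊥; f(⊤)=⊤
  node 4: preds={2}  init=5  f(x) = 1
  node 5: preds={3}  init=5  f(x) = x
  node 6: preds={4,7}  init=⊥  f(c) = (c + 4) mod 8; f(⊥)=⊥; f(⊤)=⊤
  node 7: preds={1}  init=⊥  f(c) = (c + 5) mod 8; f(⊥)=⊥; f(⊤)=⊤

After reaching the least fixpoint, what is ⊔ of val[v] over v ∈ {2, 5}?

⊤

Worklist (14 pops):
  #1 pop 0: in=⊥ → 4 (no change)
  #2 pop 1: in=7 → 1 (was ⊥); enqueue []
  #3 pop 2: in=⊥ → 2 (no change)
  #4 pop 3: in=⊤ → ⊤ (was 7); enqueue [1]
  #5 pop 4: in=2 → ⊤ (was 5); enqueue []
  #6 pop 5: in=⊤ → ⊤ (was 5); enqueue [3]
  #7 pop 6: in=⊤ → ⊤ (was ⊥); enqueue []
  #8 pop 7: in=1 → 6 (was ⊥); enqueue [6]
  #9 pop 1: in=⊤ → ⊤ (was 1); enqueue [7]
  #10 pop 3: in=⊤ → ⊤ (no change)
  #11 pop 6: in=⊤ → ⊤ (no change)
  #12 pop 7: in=⊤ → ⊤ (was 6); enqueue [3,6]
  #13 pop 3: in=⊤ → ⊤ (no change)
  #14 pop 6: in=⊤ → ⊤ (no change)

Fixpoint:
  val[0] = 4
  val[1] = ⊤
  val[2] = 2
  val[3] = ⊤
  val[4] = ⊤
  val[5] = ⊤
  val[6] = ⊤
  val[7] = ⊤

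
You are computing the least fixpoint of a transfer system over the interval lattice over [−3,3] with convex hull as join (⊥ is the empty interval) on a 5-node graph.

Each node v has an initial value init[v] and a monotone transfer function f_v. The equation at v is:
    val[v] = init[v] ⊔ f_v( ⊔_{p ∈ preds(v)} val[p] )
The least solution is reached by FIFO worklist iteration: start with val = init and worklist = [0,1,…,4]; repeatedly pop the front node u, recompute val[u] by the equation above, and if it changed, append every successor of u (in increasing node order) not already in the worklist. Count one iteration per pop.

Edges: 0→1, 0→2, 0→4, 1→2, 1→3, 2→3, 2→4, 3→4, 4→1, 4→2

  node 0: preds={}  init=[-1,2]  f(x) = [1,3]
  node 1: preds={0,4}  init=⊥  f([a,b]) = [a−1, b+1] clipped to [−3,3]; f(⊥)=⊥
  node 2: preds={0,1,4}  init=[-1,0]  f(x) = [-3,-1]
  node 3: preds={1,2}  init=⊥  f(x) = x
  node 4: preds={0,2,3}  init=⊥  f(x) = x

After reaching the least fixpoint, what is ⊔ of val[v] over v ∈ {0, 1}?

Iteration log — 8 steps:
  step 1. node 0  ⊔preds=⊥  new=[-1,3]  old=[-1,2]  +wl: 
  step 2. node 1  ⊔preds=[-1,3]  new=[-2,3]  old=⊥  +wl: 
  step 3. node 2  ⊔preds=[-2,3]  new=[-3,0]  old=[-1,0]  +wl: 
  step 4. node 3  ⊔preds=[-3,3]  new=[-3,3]  old=⊥  +wl: 
  step 5. node 4  ⊔preds=[-3,3]  new=[-3,3]  old=⊥  +wl: 1,2
  step 6. node 1  ⊔preds=[-3,3]  new=[-3,3]  old=[-2,3]  +wl: 3
  step 7. node 2  ⊔preds=[-3,3]  new=[-3,0]  stable
  step 8. node 3  ⊔preds=[-3,3]  new=[-3,3]  stable

Least fixpoint reached:
  node 0: [-1,3]
  node 1: [-3,3]
  node 2: [-3,0]
  node 3: [-3,3]
  node 4: [-3,3]

[-3,3]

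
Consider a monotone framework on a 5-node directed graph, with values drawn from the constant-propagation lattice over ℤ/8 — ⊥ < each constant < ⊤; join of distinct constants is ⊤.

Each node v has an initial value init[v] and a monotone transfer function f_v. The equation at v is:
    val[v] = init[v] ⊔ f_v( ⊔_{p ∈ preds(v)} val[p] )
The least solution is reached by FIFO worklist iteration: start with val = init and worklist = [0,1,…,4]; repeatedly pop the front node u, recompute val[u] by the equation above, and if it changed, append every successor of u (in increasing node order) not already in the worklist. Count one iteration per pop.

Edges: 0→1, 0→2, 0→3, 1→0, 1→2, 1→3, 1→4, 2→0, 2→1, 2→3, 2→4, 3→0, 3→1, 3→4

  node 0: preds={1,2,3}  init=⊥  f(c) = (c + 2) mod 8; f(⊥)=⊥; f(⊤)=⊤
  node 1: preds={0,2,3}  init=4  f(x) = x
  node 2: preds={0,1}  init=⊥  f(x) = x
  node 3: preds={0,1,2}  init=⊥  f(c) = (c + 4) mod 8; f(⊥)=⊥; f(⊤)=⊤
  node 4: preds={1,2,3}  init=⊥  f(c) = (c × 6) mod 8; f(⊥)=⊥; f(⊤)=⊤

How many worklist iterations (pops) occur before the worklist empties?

9

Iteration log — 9 steps:
  step 1. node 0  ⊔preds=4  new=6  old=⊥  +wl: 
  step 2. node 1  ⊔preds=6  new=⊤  old=4  +wl: 0
  step 3. node 2  ⊔preds=⊤  new=⊤  old=⊥  +wl: 1
  step 4. node 3  ⊔preds=⊤  new=⊤  old=⊥  +wl: 
  step 5. node 4  ⊔preds=⊤  new=⊤  old=⊥  +wl: 
  step 6. node 0  ⊔preds=⊤  new=⊤  old=6  +wl: 2,3
  step 7. node 1  ⊔preds=⊤  new=⊤  stable
  step 8. node 2  ⊔preds=⊤  new=⊤  stable
  step 9. node 3  ⊔preds=⊤  new=⊤  stable

Least fixpoint reached:
  node 0: ⊤
  node 1: ⊤
  node 2: ⊤
  node 3: ⊤
  node 4: ⊤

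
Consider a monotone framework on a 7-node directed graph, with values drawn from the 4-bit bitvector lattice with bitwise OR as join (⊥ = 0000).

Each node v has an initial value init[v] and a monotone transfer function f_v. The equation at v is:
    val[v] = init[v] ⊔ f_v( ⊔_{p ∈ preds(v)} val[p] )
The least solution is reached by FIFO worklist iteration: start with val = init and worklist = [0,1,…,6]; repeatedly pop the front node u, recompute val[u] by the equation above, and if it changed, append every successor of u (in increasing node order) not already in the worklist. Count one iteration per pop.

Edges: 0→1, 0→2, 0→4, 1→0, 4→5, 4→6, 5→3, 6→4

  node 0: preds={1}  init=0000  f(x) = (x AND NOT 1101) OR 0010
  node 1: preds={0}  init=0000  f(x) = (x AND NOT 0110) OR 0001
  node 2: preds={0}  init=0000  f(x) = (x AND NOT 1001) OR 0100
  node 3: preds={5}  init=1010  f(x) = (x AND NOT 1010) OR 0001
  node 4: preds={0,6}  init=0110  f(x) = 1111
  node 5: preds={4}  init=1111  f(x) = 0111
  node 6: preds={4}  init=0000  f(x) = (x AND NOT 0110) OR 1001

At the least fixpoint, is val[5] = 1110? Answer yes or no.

no

Worklist (9 pops):
  #1 pop 0: in=0000 → 0010 (was 0000); enqueue []
  #2 pop 1: in=0010 → 0001 (was 0000); enqueue [0]
  #3 pop 2: in=0010 → 0110 (was 0000); enqueue []
  #4 pop 3: in=1111 → 1111 (was 1010); enqueue []
  #5 pop 4: in=0010 → 1111 (was 0110); enqueue []
  #6 pop 5: in=1111 → 1111 (no change)
  #7 pop 6: in=1111 → 1001 (was 0000); enqueue [4]
  #8 pop 0: in=0001 → 0010 (no change)
  #9 pop 4: in=1011 → 1111 (no change)

Fixpoint:
  val[0] = 0010
  val[1] = 0001
  val[2] = 0110
  val[3] = 1111
  val[4] = 1111
  val[5] = 1111
  val[6] = 1001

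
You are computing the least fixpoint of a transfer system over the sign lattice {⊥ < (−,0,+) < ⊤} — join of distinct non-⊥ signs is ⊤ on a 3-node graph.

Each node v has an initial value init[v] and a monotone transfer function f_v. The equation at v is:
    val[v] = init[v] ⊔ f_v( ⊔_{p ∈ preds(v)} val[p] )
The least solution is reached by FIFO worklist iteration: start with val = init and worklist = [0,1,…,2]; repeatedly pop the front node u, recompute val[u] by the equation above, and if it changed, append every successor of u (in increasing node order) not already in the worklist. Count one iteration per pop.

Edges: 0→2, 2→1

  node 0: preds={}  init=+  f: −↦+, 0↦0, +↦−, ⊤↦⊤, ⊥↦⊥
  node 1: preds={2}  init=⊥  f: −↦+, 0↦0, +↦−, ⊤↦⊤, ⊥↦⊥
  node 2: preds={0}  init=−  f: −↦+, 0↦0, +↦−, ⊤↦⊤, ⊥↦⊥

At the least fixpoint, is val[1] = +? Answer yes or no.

Worklist (3 pops):
  #1 pop 0: in=⊥ → + (no change)
  #2 pop 1: in=− → + (was ⊥); enqueue []
  #3 pop 2: in=+ → − (no change)

Fixpoint:
  val[0] = +
  val[1] = +
  val[2] = −

yes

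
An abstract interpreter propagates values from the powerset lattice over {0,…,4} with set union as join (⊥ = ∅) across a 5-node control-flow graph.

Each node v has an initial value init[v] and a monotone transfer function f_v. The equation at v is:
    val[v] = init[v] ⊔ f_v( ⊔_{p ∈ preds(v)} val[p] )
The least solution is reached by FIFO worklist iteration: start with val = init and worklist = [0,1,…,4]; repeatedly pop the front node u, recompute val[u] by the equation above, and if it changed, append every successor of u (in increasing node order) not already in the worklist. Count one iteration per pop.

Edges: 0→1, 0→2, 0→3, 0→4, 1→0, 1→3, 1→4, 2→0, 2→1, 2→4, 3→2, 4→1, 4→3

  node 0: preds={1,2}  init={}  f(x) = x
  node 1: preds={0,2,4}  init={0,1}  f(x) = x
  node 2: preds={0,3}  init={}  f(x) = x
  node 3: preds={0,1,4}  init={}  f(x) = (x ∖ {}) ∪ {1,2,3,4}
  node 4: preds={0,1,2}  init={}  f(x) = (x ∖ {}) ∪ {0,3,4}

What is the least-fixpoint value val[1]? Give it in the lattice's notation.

{0,1,2,3,4}

Iteration log — 16 steps:
  step 1. node 0  ⊔preds={0,1}  new={0,1}  old={}  +wl: 
  step 2. node 1  ⊔preds={0,1}  new={0,1}  stable
  step 3. node 2  ⊔preds={0,1}  new={0,1}  old={}  +wl: 0,1
  step 4. node 3  ⊔preds={0,1}  new={0,1,2,3,4}  old={}  +wl: 2
  step 5. node 4  ⊔preds={0,1}  new={0,1,3,4}  old={}  +wl: 3
  step 6. node 0  ⊔preds={0,1}  new={0,1}  stable
  step 7. node 1  ⊔preds={0,1,3,4}  new={0,1,3,4}  old={0,1}  +wl: 0,4
  step 8. node 2  ⊔preds={0,1,2,3,4}  new={0,1,2,3,4}  old={0,1}  +wl: 1
  step 9. node 3  ⊔preds={0,1,3,4}  new={0,1,2,3,4}  stable
  step 10. node 0  ⊔preds={0,1,2,3,4}  new={0,1,2,3,4}  old={0,1}  +wl: 2,3
  step 11. node 4  ⊔preds={0,1,2,3,4}  new={0,1,2,3,4}  old={0,1,3,4}  +wl: 
  step 12. node 1  ⊔preds={0,1,2,3,4}  new={0,1,2,3,4}  old={0,1,3,4}  +wl: 0,4
  step 13. node 2  ⊔preds={0,1,2,3,4}  new={0,1,2,3,4}  stable
  step 14. node 3  ⊔preds={0,1,2,3,4}  new={0,1,2,3,4}  stable
  step 15. node 0  ⊔preds={0,1,2,3,4}  new={0,1,2,3,4}  stable
  step 16. node 4  ⊔preds={0,1,2,3,4}  new={0,1,2,3,4}  stable

Least fixpoint reached:
  node 0: {0,1,2,3,4}
  node 1: {0,1,2,3,4}
  node 2: {0,1,2,3,4}
  node 3: {0,1,2,3,4}
  node 4: {0,1,2,3,4}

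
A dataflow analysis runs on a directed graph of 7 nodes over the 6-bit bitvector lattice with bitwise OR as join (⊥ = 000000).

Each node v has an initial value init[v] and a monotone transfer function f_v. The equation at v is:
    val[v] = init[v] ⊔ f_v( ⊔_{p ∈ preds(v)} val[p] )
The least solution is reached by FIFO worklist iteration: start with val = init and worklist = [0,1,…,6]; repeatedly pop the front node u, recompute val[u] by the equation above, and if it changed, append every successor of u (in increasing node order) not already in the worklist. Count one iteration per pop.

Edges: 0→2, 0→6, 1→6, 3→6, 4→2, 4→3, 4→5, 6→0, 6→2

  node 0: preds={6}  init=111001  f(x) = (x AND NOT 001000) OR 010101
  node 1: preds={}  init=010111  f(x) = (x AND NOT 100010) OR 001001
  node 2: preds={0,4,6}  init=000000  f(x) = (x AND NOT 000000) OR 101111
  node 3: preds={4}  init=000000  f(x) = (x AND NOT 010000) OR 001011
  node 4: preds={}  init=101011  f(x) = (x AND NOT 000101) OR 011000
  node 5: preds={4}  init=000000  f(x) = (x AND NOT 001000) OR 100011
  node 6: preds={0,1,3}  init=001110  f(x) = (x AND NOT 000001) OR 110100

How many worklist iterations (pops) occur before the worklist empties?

10

Trace (10 dequeues):
  [1] u=0 | in 001110 | out 111111 | prev 111001 | push {}
  [2] u=1 | in 000000 | out 011111 | prev 010111 | push {}
  [3] u=2 | in 111111 | out 111111 | prev 000000 | push {}
  [4] u=3 | in 101011 | out 101011 | prev 000000 | push {}
  [5] u=4 | in 000000 | out 111011 | prev 101011 | push {2,3}
  [6] u=5 | in 111011 | out 110011 | prev 000000 | push {}
  [7] u=6 | in 111111 | out 111110 | prev 001110 | push {0}
  [8] u=2 | in 111111 | out 111111 | ==
  [9] u=3 | in 111011 | out 101011 | ==
  [10] u=0 | in 111110 | out 111111 | ==

Converged values:
  [0] 111111
  [1] 011111
  [2] 111111
  [3] 101011
  [4] 111011
  [5] 110011
  [6] 111110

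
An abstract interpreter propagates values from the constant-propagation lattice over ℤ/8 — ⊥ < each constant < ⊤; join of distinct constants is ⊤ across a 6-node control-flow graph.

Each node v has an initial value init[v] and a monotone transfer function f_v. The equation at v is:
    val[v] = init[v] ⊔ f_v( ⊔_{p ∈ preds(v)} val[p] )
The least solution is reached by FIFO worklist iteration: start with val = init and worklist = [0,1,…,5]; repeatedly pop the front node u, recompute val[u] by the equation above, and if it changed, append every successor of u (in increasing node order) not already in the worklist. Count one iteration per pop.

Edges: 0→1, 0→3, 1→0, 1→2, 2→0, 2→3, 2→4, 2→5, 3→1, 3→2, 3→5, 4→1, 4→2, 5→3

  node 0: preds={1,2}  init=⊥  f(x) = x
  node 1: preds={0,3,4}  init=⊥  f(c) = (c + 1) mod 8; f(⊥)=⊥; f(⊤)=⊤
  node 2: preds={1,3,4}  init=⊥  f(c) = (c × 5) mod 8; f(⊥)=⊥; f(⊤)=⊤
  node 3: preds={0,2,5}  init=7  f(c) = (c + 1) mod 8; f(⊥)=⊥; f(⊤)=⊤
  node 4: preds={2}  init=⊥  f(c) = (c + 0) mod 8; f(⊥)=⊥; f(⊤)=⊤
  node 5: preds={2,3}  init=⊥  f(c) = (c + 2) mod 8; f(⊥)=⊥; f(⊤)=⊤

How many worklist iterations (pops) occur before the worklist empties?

11

Trace (11 dequeues):
  [1] u=0 | in ⊥ | out ⊥ | ==
  [2] u=1 | in 7 | out 0 | prev ⊥ | push {0}
  [3] u=2 | in ⊤ | out ⊤ | prev ⊥ | push {}
  [4] u=3 | in ⊤ | out ⊤ | prev 7 | push {1,2}
  [5] u=4 | in ⊤ | out ⊤ | prev ⊥ | push {}
  [6] u=5 | in ⊤ | out ⊤ | prev ⊥ | push {3}
  [7] u=0 | in ⊤ | out ⊤ | prev ⊥ | push {}
  [8] u=1 | in ⊤ | out ⊤ | prev 0 | push {0}
  [9] u=2 | in ⊤ | out ⊤ | ==
  [10] u=3 | in ⊤ | out ⊤ | ==
  [11] u=0 | in ⊤ | out ⊤ | ==

Converged values:
  [0] ⊤
  [1] ⊤
  [2] ⊤
  [3] ⊤
  [4] ⊤
  [5] ⊤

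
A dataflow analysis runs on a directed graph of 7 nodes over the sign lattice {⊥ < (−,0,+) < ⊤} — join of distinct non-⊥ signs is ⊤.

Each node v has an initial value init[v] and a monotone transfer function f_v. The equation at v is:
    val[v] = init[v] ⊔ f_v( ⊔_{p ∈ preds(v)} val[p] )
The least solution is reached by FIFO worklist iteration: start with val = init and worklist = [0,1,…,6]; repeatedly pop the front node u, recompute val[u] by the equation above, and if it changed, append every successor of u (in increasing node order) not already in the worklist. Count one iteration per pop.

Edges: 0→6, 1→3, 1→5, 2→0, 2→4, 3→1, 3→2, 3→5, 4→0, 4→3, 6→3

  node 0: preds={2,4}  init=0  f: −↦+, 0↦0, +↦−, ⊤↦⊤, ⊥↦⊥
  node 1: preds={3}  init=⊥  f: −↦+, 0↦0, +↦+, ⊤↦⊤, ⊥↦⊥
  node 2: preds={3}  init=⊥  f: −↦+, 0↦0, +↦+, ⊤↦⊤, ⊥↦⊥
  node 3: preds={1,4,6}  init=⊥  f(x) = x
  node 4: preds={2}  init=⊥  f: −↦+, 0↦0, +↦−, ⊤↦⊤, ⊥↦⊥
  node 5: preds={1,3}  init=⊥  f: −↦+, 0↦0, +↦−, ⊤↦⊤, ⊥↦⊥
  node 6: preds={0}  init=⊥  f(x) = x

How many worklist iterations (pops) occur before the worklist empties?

16

Iteration log — 16 steps:
  step 1. node 0  ⊔preds=⊥  new=0  stable
  step 2. node 1  ⊔preds=⊥  new=⊥  stable
  step 3. node 2  ⊔preds=⊥  new=⊥  stable
  step 4. node 3  ⊔preds=⊥  new=⊥  stable
  step 5. node 4  ⊔preds=⊥  new=⊥  stable
  step 6. node 5  ⊔preds=⊥  new=⊥  stable
  step 7. node 6  ⊔preds=0  new=0  old=⊥  +wl: 3
  step 8. node 3  ⊔preds=0  new=0  old=⊥  +wl: 1,2,5
  step 9. node 1  ⊔preds=0  new=0  old=⊥  +wl: 3
  step 10. node 2  ⊔preds=0  new=0  old=⊥  +wl: 0,4
  step 11. node 5  ⊔preds=0  new=0  old=⊥  +wl: 
  step 12. node 3  ⊔preds=0  new=0  stable
  step 13. node 0  ⊔preds=0  new=0  stable
  step 14. node 4  ⊔preds=0  new=0  old=⊥  +wl: 0,3
  step 15. node 0  ⊔preds=0  new=0  stable
  step 16. node 3  ⊔preds=0  new=0  stable

Least fixpoint reached:
  node 0: 0
  node 1: 0
  node 2: 0
  node 3: 0
  node 4: 0
  node 5: 0
  node 6: 0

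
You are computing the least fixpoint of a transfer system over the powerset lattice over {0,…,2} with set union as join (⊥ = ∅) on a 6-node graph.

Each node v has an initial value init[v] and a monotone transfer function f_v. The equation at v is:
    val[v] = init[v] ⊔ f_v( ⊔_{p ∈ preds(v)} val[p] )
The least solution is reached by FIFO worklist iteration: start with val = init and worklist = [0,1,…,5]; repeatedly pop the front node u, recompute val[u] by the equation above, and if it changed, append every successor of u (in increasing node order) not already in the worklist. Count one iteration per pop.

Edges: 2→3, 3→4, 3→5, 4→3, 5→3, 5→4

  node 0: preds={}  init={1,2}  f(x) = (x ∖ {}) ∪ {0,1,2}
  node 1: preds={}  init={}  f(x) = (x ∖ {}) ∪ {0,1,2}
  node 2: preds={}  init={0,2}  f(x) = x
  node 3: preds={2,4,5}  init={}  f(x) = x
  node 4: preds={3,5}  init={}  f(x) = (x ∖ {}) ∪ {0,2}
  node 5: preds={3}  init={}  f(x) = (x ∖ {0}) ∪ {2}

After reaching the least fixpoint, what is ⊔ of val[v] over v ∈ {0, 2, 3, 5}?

{0,1,2}

Trace (8 dequeues):
  [1] u=0 | in {} | out {0,1,2} | prev {1,2} | push {}
  [2] u=1 | in {} | out {0,1,2} | prev {} | push {}
  [3] u=2 | in {} | out {0,2} | ==
  [4] u=3 | in {0,2} | out {0,2} | prev {} | push {}
  [5] u=4 | in {0,2} | out {0,2} | prev {} | push {3}
  [6] u=5 | in {0,2} | out {2} | prev {} | push {4}
  [7] u=3 | in {0,2} | out {0,2} | ==
  [8] u=4 | in {0,2} | out {0,2} | ==

Converged values:
  [0] {0,1,2}
  [1] {0,1,2}
  [2] {0,2}
  [3] {0,2}
  [4] {0,2}
  [5] {2}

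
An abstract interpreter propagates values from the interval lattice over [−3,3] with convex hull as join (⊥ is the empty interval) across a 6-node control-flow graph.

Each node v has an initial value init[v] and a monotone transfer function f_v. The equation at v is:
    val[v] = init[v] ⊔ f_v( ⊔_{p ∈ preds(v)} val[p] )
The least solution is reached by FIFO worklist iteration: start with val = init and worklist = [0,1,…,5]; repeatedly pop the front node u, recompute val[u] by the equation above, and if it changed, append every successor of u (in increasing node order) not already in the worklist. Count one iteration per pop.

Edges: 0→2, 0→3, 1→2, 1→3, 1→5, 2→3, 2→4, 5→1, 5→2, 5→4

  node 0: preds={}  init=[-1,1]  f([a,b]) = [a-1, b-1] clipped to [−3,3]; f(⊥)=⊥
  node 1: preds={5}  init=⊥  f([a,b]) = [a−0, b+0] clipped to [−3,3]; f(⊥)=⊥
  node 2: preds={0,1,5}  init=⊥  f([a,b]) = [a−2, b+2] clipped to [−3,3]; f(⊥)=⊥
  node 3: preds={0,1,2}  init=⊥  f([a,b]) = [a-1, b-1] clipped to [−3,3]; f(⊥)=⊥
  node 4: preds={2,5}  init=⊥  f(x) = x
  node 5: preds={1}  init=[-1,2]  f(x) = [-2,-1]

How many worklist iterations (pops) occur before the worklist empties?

Iteration log — 11 steps:
  step 1. node 0  ⊔preds=⊥  new=[-1,1]  stable
  step 2. node 1  ⊔preds=[-1,2]  new=[-1,2]  old=⊥  +wl: 
  step 3. node 2  ⊔preds=[-1,2]  new=[-3,3]  old=⊥  +wl: 
  step 4. node 3  ⊔preds=[-3,3]  new=[-3,2]  old=⊥  +wl: 
  step 5. node 4  ⊔preds=[-3,3]  new=[-3,3]  old=⊥  +wl: 
  step 6. node 5  ⊔preds=[-1,2]  new=[-2,2]  old=[-1,2]  +wl: 1,2,4
  step 7. node 1  ⊔preds=[-2,2]  new=[-2,2]  old=[-1,2]  +wl: 3,5
  step 8. node 2  ⊔preds=[-2,2]  new=[-3,3]  stable
  step 9. node 4  ⊔preds=[-3,3]  new=[-3,3]  stable
  step 10. node 3  ⊔preds=[-3,3]  new=[-3,2]  stable
  step 11. node 5  ⊔preds=[-2,2]  new=[-2,2]  stable

Least fixpoint reached:
  node 0: [-1,1]
  node 1: [-2,2]
  node 2: [-3,3]
  node 3: [-3,2]
  node 4: [-3,3]
  node 5: [-2,2]

11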